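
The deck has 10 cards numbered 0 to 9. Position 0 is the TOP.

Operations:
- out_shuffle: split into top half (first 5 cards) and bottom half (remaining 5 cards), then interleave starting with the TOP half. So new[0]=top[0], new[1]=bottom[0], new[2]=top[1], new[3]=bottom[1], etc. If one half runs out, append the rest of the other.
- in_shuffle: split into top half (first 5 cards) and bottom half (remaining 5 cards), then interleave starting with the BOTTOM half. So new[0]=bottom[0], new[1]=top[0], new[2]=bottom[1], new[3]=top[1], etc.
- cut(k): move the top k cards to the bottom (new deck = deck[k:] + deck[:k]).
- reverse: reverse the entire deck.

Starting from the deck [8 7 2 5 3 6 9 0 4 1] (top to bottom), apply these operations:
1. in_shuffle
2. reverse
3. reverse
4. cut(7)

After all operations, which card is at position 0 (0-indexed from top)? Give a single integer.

After op 1 (in_shuffle): [6 8 9 7 0 2 4 5 1 3]
After op 2 (reverse): [3 1 5 4 2 0 7 9 8 6]
After op 3 (reverse): [6 8 9 7 0 2 4 5 1 3]
After op 4 (cut(7)): [5 1 3 6 8 9 7 0 2 4]
Position 0: card 5.

Answer: 5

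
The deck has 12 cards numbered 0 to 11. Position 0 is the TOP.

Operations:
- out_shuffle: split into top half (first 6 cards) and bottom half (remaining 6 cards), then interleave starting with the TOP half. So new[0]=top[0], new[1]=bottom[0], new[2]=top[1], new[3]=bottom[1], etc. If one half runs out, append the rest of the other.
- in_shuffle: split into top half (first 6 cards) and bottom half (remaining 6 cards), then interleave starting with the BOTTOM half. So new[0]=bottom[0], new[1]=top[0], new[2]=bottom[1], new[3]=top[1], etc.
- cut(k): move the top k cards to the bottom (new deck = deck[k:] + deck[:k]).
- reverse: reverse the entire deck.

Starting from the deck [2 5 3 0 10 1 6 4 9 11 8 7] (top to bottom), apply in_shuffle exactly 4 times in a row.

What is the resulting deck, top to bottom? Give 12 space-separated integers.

Answer: 9 10 2 11 1 5 8 6 3 7 4 0

Derivation:
After op 1 (in_shuffle): [6 2 4 5 9 3 11 0 8 10 7 1]
After op 2 (in_shuffle): [11 6 0 2 8 4 10 5 7 9 1 3]
After op 3 (in_shuffle): [10 11 5 6 7 0 9 2 1 8 3 4]
After op 4 (in_shuffle): [9 10 2 11 1 5 8 6 3 7 4 0]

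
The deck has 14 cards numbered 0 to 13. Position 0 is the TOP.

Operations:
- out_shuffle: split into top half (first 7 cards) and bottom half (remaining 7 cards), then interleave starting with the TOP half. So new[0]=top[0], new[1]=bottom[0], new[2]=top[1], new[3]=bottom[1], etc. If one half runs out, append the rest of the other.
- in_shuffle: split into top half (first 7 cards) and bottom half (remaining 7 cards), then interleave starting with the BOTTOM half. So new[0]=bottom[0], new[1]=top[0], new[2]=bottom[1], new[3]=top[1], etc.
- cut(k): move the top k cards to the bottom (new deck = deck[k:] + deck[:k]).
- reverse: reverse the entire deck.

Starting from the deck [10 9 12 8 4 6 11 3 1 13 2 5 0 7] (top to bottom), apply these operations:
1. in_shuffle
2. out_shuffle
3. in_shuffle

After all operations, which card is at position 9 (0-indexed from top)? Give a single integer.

Answer: 1

Derivation:
After op 1 (in_shuffle): [3 10 1 9 13 12 2 8 5 4 0 6 7 11]
After op 2 (out_shuffle): [3 8 10 5 1 4 9 0 13 6 12 7 2 11]
After op 3 (in_shuffle): [0 3 13 8 6 10 12 5 7 1 2 4 11 9]
Position 9: card 1.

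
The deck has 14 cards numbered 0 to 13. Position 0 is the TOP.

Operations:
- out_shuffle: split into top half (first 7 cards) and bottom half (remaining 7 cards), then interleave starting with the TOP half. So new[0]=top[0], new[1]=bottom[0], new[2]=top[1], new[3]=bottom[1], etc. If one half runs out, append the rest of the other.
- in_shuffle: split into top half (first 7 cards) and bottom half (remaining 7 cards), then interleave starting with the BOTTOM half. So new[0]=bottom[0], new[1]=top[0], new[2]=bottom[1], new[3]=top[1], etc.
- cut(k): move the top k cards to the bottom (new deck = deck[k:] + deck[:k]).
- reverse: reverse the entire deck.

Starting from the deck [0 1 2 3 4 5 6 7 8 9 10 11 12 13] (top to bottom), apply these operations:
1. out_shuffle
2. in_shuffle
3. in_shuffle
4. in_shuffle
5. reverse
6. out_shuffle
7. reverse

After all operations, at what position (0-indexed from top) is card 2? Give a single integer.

After op 1 (out_shuffle): [0 7 1 8 2 9 3 10 4 11 5 12 6 13]
After op 2 (in_shuffle): [10 0 4 7 11 1 5 8 12 2 6 9 13 3]
After op 3 (in_shuffle): [8 10 12 0 2 4 6 7 9 11 13 1 3 5]
After op 4 (in_shuffle): [7 8 9 10 11 12 13 0 1 2 3 4 5 6]
After op 5 (reverse): [6 5 4 3 2 1 0 13 12 11 10 9 8 7]
After op 6 (out_shuffle): [6 13 5 12 4 11 3 10 2 9 1 8 0 7]
After op 7 (reverse): [7 0 8 1 9 2 10 3 11 4 12 5 13 6]
Card 2 is at position 5.

Answer: 5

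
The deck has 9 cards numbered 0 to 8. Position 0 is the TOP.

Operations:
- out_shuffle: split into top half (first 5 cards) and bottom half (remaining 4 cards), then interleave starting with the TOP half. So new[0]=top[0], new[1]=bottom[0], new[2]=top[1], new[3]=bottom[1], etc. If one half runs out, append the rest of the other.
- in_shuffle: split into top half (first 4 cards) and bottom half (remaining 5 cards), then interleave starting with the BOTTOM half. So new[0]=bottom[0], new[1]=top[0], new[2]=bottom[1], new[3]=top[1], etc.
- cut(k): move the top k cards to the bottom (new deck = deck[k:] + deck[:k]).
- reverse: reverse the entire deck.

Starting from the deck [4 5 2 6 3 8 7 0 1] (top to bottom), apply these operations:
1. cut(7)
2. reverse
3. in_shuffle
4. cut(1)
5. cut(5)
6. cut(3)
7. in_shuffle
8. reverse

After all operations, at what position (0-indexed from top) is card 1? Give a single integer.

Answer: 4

Derivation:
After op 1 (cut(7)): [0 1 4 5 2 6 3 8 7]
After op 2 (reverse): [7 8 3 6 2 5 4 1 0]
After op 3 (in_shuffle): [2 7 5 8 4 3 1 6 0]
After op 4 (cut(1)): [7 5 8 4 3 1 6 0 2]
After op 5 (cut(5)): [1 6 0 2 7 5 8 4 3]
After op 6 (cut(3)): [2 7 5 8 4 3 1 6 0]
After op 7 (in_shuffle): [4 2 3 7 1 5 6 8 0]
After op 8 (reverse): [0 8 6 5 1 7 3 2 4]
Card 1 is at position 4.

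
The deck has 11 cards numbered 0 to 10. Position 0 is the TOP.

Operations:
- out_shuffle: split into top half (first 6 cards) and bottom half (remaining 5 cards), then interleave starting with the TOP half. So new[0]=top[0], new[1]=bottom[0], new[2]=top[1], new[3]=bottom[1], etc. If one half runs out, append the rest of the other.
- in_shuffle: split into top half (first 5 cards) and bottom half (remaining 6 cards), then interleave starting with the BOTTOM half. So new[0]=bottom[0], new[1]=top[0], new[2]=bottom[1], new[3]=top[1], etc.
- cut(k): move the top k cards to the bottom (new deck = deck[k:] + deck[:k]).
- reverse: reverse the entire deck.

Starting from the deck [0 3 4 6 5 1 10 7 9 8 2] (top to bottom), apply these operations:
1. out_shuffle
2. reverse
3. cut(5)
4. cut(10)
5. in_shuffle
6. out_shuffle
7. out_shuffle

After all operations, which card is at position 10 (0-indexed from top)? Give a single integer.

Answer: 5

Derivation:
After op 1 (out_shuffle): [0 10 3 7 4 9 6 8 5 2 1]
After op 2 (reverse): [1 2 5 8 6 9 4 7 3 10 0]
After op 3 (cut(5)): [9 4 7 3 10 0 1 2 5 8 6]
After op 4 (cut(10)): [6 9 4 7 3 10 0 1 2 5 8]
After op 5 (in_shuffle): [10 6 0 9 1 4 2 7 5 3 8]
After op 6 (out_shuffle): [10 2 6 7 0 5 9 3 1 8 4]
After op 7 (out_shuffle): [10 9 2 3 6 1 7 8 0 4 5]
Position 10: card 5.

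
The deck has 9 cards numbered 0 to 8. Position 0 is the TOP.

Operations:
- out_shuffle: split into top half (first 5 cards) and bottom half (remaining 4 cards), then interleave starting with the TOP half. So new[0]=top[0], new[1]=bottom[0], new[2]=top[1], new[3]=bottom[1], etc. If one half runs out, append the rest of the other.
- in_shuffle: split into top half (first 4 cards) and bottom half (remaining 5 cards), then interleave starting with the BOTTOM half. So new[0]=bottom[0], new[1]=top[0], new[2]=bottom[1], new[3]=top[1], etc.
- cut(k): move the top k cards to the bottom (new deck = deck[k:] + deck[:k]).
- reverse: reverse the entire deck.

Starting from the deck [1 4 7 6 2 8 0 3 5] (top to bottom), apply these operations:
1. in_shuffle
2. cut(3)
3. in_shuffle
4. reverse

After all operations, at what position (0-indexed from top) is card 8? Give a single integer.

After op 1 (in_shuffle): [2 1 8 4 0 7 3 6 5]
After op 2 (cut(3)): [4 0 7 3 6 5 2 1 8]
After op 3 (in_shuffle): [6 4 5 0 2 7 1 3 8]
After op 4 (reverse): [8 3 1 7 2 0 5 4 6]
Card 8 is at position 0.

Answer: 0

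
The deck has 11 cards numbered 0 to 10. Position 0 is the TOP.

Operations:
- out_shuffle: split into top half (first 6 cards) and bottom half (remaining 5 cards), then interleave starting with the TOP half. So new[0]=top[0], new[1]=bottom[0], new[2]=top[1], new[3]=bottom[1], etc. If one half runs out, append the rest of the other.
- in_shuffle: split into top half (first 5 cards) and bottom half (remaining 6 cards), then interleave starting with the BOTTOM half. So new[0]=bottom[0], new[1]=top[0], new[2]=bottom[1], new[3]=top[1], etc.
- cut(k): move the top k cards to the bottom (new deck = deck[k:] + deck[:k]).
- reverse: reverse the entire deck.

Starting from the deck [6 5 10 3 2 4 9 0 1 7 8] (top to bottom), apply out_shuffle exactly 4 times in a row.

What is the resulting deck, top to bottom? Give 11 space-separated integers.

Answer: 6 7 0 4 3 5 8 1 9 2 10

Derivation:
After op 1 (out_shuffle): [6 9 5 0 10 1 3 7 2 8 4]
After op 2 (out_shuffle): [6 3 9 7 5 2 0 8 10 4 1]
After op 3 (out_shuffle): [6 0 3 8 9 10 7 4 5 1 2]
After op 4 (out_shuffle): [6 7 0 4 3 5 8 1 9 2 10]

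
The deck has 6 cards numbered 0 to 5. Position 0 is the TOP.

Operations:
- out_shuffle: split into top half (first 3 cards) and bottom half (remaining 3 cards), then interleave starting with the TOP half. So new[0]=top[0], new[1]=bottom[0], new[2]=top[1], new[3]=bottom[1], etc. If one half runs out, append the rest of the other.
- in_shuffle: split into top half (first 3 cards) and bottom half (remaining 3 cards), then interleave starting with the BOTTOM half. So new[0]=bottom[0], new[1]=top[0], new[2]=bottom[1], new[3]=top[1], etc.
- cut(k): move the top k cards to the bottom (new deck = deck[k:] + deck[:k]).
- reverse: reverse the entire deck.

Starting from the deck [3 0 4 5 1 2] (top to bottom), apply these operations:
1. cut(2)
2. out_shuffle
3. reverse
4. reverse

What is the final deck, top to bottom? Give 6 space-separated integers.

Answer: 4 2 5 3 1 0

Derivation:
After op 1 (cut(2)): [4 5 1 2 3 0]
After op 2 (out_shuffle): [4 2 5 3 1 0]
After op 3 (reverse): [0 1 3 5 2 4]
After op 4 (reverse): [4 2 5 3 1 0]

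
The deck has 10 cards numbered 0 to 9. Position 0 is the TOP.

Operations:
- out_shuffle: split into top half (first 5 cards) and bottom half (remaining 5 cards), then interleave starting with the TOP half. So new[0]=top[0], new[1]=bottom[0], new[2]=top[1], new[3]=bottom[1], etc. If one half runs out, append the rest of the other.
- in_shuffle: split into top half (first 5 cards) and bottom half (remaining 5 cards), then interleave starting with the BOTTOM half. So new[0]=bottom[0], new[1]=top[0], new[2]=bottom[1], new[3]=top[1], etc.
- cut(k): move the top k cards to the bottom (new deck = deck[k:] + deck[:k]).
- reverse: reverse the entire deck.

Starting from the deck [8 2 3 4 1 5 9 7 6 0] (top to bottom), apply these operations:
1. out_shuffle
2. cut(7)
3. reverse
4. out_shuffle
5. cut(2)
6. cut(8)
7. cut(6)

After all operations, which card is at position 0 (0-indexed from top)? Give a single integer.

Answer: 9

Derivation:
After op 1 (out_shuffle): [8 5 2 9 3 7 4 6 1 0]
After op 2 (cut(7)): [6 1 0 8 5 2 9 3 7 4]
After op 3 (reverse): [4 7 3 9 2 5 8 0 1 6]
After op 4 (out_shuffle): [4 5 7 8 3 0 9 1 2 6]
After op 5 (cut(2)): [7 8 3 0 9 1 2 6 4 5]
After op 6 (cut(8)): [4 5 7 8 3 0 9 1 2 6]
After op 7 (cut(6)): [9 1 2 6 4 5 7 8 3 0]
Position 0: card 9.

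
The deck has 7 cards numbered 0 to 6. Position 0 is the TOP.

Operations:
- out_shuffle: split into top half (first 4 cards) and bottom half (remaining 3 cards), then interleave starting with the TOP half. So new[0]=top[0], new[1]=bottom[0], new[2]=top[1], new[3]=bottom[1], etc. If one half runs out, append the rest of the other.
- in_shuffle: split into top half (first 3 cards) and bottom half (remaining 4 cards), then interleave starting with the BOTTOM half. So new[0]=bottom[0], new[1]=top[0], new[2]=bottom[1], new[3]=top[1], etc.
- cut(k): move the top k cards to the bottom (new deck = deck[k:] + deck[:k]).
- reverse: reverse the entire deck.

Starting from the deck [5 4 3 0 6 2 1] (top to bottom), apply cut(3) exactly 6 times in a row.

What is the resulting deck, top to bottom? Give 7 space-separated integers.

After op 1 (cut(3)): [0 6 2 1 5 4 3]
After op 2 (cut(3)): [1 5 4 3 0 6 2]
After op 3 (cut(3)): [3 0 6 2 1 5 4]
After op 4 (cut(3)): [2 1 5 4 3 0 6]
After op 5 (cut(3)): [4 3 0 6 2 1 5]
After op 6 (cut(3)): [6 2 1 5 4 3 0]

Answer: 6 2 1 5 4 3 0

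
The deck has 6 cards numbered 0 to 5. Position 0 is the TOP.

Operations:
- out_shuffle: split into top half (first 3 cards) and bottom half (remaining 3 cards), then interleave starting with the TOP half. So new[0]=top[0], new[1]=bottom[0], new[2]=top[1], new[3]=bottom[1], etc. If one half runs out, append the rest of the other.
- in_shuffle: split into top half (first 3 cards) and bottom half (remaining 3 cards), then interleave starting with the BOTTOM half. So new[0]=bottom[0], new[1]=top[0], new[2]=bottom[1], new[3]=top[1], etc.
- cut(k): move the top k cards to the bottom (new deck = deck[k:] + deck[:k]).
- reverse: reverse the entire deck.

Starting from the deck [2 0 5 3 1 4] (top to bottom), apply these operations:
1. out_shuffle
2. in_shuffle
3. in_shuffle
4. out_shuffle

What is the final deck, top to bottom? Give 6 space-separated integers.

After op 1 (out_shuffle): [2 3 0 1 5 4]
After op 2 (in_shuffle): [1 2 5 3 4 0]
After op 3 (in_shuffle): [3 1 4 2 0 5]
After op 4 (out_shuffle): [3 2 1 0 4 5]

Answer: 3 2 1 0 4 5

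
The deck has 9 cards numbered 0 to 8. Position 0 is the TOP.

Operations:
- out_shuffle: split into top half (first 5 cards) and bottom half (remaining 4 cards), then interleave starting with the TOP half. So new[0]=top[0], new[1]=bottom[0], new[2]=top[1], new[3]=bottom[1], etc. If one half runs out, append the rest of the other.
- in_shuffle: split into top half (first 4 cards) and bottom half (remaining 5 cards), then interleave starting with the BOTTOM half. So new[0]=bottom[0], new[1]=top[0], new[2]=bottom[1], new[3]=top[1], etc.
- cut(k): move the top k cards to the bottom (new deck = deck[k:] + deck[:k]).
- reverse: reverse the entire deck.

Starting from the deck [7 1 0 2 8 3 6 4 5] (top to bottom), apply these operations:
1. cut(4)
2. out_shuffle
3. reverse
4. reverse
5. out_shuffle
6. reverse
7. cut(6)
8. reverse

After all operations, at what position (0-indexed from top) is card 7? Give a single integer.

Answer: 8

Derivation:
After op 1 (cut(4)): [8 3 6 4 5 7 1 0 2]
After op 2 (out_shuffle): [8 7 3 1 6 0 4 2 5]
After op 3 (reverse): [5 2 4 0 6 1 3 7 8]
After op 4 (reverse): [8 7 3 1 6 0 4 2 5]
After op 5 (out_shuffle): [8 0 7 4 3 2 1 5 6]
After op 6 (reverse): [6 5 1 2 3 4 7 0 8]
After op 7 (cut(6)): [7 0 8 6 5 1 2 3 4]
After op 8 (reverse): [4 3 2 1 5 6 8 0 7]
Card 7 is at position 8.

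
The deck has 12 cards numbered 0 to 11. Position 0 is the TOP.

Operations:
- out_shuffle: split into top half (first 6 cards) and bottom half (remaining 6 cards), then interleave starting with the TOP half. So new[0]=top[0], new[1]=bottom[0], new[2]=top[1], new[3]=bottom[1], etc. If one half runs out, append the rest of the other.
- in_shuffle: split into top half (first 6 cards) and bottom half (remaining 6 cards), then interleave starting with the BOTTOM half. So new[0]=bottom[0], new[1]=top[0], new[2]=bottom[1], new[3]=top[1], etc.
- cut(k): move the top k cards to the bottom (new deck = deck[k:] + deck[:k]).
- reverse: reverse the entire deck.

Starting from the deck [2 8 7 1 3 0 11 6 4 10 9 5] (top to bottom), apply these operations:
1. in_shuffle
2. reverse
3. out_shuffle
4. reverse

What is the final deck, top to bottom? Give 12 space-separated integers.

Answer: 11 10 2 1 6 9 8 3 4 5 7 0

Derivation:
After op 1 (in_shuffle): [11 2 6 8 4 7 10 1 9 3 5 0]
After op 2 (reverse): [0 5 3 9 1 10 7 4 8 6 2 11]
After op 3 (out_shuffle): [0 7 5 4 3 8 9 6 1 2 10 11]
After op 4 (reverse): [11 10 2 1 6 9 8 3 4 5 7 0]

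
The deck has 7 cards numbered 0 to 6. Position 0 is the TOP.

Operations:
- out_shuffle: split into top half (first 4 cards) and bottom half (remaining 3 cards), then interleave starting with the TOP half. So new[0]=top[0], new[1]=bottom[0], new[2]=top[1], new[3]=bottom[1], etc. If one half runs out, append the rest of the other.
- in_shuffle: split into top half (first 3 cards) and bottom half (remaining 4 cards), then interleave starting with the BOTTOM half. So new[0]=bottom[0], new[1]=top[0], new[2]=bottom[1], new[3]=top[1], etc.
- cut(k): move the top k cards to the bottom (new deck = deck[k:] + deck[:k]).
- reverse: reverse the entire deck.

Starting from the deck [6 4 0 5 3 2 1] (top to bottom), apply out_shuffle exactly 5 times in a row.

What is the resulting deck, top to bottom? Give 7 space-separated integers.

After op 1 (out_shuffle): [6 3 4 2 0 1 5]
After op 2 (out_shuffle): [6 0 3 1 4 5 2]
After op 3 (out_shuffle): [6 4 0 5 3 2 1]
After op 4 (out_shuffle): [6 3 4 2 0 1 5]
After op 5 (out_shuffle): [6 0 3 1 4 5 2]

Answer: 6 0 3 1 4 5 2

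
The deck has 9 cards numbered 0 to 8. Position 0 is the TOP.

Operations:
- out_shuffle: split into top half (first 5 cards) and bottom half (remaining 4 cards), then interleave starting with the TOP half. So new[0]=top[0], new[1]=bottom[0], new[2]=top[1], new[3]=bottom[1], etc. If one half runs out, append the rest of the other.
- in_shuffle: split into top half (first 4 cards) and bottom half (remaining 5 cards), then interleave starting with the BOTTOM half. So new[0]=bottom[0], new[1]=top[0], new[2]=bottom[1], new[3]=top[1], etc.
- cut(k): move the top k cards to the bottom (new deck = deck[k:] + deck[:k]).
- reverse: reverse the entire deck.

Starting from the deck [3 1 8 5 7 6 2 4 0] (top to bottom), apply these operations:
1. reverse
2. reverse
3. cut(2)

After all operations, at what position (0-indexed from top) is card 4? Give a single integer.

After op 1 (reverse): [0 4 2 6 7 5 8 1 3]
After op 2 (reverse): [3 1 8 5 7 6 2 4 0]
After op 3 (cut(2)): [8 5 7 6 2 4 0 3 1]
Card 4 is at position 5.

Answer: 5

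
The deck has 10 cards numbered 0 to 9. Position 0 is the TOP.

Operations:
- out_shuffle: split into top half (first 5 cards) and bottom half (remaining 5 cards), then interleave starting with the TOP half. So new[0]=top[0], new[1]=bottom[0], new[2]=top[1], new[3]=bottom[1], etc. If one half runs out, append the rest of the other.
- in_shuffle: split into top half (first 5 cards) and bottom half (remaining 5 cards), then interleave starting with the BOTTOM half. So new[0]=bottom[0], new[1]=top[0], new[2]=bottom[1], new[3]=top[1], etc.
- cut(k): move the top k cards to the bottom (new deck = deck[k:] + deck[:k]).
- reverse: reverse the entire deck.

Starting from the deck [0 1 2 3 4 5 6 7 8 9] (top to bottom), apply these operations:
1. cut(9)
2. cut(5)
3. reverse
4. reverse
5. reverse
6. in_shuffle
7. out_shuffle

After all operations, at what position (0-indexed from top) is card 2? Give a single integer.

After op 1 (cut(9)): [9 0 1 2 3 4 5 6 7 8]
After op 2 (cut(5)): [4 5 6 7 8 9 0 1 2 3]
After op 3 (reverse): [3 2 1 0 9 8 7 6 5 4]
After op 4 (reverse): [4 5 6 7 8 9 0 1 2 3]
After op 5 (reverse): [3 2 1 0 9 8 7 6 5 4]
After op 6 (in_shuffle): [8 3 7 2 6 1 5 0 4 9]
After op 7 (out_shuffle): [8 1 3 5 7 0 2 4 6 9]
Card 2 is at position 6.

Answer: 6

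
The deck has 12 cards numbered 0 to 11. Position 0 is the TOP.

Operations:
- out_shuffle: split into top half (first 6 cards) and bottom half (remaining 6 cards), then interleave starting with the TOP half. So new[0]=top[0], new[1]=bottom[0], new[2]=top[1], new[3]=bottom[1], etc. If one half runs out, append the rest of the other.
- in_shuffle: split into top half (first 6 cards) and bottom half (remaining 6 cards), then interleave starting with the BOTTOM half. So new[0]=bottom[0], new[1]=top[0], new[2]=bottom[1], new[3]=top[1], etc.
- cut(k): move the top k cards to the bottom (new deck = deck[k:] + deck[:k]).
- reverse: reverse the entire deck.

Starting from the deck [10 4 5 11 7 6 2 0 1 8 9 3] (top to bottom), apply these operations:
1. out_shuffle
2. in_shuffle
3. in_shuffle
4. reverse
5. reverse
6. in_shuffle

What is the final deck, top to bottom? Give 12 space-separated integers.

After op 1 (out_shuffle): [10 2 4 0 5 1 11 8 7 9 6 3]
After op 2 (in_shuffle): [11 10 8 2 7 4 9 0 6 5 3 1]
After op 3 (in_shuffle): [9 11 0 10 6 8 5 2 3 7 1 4]
After op 4 (reverse): [4 1 7 3 2 5 8 6 10 0 11 9]
After op 5 (reverse): [9 11 0 10 6 8 5 2 3 7 1 4]
After op 6 (in_shuffle): [5 9 2 11 3 0 7 10 1 6 4 8]

Answer: 5 9 2 11 3 0 7 10 1 6 4 8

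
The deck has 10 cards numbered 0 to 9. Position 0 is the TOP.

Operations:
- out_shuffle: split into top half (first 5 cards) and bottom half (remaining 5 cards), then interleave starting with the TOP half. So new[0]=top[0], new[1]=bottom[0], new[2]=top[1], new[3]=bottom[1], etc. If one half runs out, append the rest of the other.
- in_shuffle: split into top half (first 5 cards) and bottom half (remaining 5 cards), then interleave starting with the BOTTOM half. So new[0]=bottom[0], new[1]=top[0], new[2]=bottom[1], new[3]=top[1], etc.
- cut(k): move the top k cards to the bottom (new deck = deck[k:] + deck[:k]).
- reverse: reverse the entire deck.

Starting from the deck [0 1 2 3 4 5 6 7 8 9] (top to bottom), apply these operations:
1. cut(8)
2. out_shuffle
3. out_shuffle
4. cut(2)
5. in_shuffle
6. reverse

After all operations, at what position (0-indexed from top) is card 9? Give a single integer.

Answer: 4

Derivation:
After op 1 (cut(8)): [8 9 0 1 2 3 4 5 6 7]
After op 2 (out_shuffle): [8 3 9 4 0 5 1 6 2 7]
After op 3 (out_shuffle): [8 5 3 1 9 6 4 2 0 7]
After op 4 (cut(2)): [3 1 9 6 4 2 0 7 8 5]
After op 5 (in_shuffle): [2 3 0 1 7 9 8 6 5 4]
After op 6 (reverse): [4 5 6 8 9 7 1 0 3 2]
Card 9 is at position 4.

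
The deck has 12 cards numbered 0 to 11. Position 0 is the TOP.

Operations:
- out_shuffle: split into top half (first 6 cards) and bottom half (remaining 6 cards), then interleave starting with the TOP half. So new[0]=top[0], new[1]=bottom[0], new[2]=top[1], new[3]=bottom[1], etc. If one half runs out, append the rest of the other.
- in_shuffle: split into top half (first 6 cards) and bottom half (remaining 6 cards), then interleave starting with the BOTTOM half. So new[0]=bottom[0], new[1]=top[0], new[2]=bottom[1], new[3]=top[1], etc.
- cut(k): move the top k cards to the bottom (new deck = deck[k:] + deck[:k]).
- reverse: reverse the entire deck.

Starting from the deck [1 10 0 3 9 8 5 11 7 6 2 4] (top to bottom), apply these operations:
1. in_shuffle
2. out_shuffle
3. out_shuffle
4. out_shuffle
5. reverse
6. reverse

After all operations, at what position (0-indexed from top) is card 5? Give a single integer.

After op 1 (in_shuffle): [5 1 11 10 7 0 6 3 2 9 4 8]
After op 2 (out_shuffle): [5 6 1 3 11 2 10 9 7 4 0 8]
After op 3 (out_shuffle): [5 10 6 9 1 7 3 4 11 0 2 8]
After op 4 (out_shuffle): [5 3 10 4 6 11 9 0 1 2 7 8]
After op 5 (reverse): [8 7 2 1 0 9 11 6 4 10 3 5]
After op 6 (reverse): [5 3 10 4 6 11 9 0 1 2 7 8]
Card 5 is at position 0.

Answer: 0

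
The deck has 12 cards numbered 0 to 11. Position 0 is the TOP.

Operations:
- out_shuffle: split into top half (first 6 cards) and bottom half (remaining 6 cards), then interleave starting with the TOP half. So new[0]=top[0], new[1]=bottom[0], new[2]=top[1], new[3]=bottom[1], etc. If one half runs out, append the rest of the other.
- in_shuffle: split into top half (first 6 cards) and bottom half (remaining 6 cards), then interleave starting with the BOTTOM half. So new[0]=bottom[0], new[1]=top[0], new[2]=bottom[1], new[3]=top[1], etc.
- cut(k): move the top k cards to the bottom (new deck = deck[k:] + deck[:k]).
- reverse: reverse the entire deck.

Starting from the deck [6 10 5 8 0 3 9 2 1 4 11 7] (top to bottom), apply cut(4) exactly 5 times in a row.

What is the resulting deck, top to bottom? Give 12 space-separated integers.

After op 1 (cut(4)): [0 3 9 2 1 4 11 7 6 10 5 8]
After op 2 (cut(4)): [1 4 11 7 6 10 5 8 0 3 9 2]
After op 3 (cut(4)): [6 10 5 8 0 3 9 2 1 4 11 7]
After op 4 (cut(4)): [0 3 9 2 1 4 11 7 6 10 5 8]
After op 5 (cut(4)): [1 4 11 7 6 10 5 8 0 3 9 2]

Answer: 1 4 11 7 6 10 5 8 0 3 9 2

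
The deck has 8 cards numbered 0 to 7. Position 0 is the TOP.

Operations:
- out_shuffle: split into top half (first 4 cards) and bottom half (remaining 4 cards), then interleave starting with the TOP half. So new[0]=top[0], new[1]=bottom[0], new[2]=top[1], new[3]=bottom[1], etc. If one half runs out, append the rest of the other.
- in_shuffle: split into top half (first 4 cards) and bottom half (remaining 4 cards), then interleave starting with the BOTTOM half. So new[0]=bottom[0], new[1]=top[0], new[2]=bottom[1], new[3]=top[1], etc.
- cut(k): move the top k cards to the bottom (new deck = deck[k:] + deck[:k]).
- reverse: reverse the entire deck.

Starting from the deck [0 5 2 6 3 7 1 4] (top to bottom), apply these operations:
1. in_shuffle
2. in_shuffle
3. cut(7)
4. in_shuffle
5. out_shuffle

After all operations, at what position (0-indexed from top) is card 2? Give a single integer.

Answer: 7

Derivation:
After op 1 (in_shuffle): [3 0 7 5 1 2 4 6]
After op 2 (in_shuffle): [1 3 2 0 4 7 6 5]
After op 3 (cut(7)): [5 1 3 2 0 4 7 6]
After op 4 (in_shuffle): [0 5 4 1 7 3 6 2]
After op 5 (out_shuffle): [0 7 5 3 4 6 1 2]
Card 2 is at position 7.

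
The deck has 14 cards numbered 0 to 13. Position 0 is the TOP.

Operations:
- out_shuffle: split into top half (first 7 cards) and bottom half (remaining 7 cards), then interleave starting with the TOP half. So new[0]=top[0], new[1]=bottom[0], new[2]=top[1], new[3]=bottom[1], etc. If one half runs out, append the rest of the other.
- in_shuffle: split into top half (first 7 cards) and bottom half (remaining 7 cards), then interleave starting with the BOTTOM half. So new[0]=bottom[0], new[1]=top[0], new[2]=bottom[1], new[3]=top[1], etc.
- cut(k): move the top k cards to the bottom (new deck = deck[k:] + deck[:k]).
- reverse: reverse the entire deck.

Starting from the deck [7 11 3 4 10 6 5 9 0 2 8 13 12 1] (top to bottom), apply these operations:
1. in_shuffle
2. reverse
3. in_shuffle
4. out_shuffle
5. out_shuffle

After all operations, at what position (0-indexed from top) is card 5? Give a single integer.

After op 1 (in_shuffle): [9 7 0 11 2 3 8 4 13 10 12 6 1 5]
After op 2 (reverse): [5 1 6 12 10 13 4 8 3 2 11 0 7 9]
After op 3 (in_shuffle): [8 5 3 1 2 6 11 12 0 10 7 13 9 4]
After op 4 (out_shuffle): [8 12 5 0 3 10 1 7 2 13 6 9 11 4]
After op 5 (out_shuffle): [8 7 12 2 5 13 0 6 3 9 10 11 1 4]
Card 5 is at position 4.

Answer: 4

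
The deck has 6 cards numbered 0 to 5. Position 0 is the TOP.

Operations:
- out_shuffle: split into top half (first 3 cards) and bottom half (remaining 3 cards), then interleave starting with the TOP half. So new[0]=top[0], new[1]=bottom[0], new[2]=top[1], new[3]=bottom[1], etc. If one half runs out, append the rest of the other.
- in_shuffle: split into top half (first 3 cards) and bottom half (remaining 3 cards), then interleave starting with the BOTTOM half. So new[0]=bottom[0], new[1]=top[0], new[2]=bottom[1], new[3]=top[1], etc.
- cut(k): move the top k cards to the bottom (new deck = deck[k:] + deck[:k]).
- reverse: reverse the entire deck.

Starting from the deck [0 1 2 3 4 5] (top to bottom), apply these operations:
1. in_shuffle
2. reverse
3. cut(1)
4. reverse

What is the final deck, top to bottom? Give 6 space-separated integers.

After op 1 (in_shuffle): [3 0 4 1 5 2]
After op 2 (reverse): [2 5 1 4 0 3]
After op 3 (cut(1)): [5 1 4 0 3 2]
After op 4 (reverse): [2 3 0 4 1 5]

Answer: 2 3 0 4 1 5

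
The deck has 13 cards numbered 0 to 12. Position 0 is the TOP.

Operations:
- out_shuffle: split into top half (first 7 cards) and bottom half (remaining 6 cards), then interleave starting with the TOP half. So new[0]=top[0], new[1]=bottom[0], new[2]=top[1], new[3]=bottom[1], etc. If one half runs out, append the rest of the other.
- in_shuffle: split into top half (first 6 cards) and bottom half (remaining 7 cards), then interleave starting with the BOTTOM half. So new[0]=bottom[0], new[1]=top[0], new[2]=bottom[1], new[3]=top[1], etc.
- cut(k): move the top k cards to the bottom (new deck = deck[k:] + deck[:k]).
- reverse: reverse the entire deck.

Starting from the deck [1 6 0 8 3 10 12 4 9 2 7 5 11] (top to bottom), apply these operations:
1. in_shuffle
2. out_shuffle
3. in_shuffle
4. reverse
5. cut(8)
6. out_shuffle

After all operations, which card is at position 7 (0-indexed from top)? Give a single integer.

Answer: 7

Derivation:
After op 1 (in_shuffle): [12 1 4 6 9 0 2 8 7 3 5 10 11]
After op 2 (out_shuffle): [12 8 1 7 4 3 6 5 9 10 0 11 2]
After op 3 (in_shuffle): [6 12 5 8 9 1 10 7 0 4 11 3 2]
After op 4 (reverse): [2 3 11 4 0 7 10 1 9 8 5 12 6]
After op 5 (cut(8)): [9 8 5 12 6 2 3 11 4 0 7 10 1]
After op 6 (out_shuffle): [9 11 8 4 5 0 12 7 6 10 2 1 3]
Position 7: card 7.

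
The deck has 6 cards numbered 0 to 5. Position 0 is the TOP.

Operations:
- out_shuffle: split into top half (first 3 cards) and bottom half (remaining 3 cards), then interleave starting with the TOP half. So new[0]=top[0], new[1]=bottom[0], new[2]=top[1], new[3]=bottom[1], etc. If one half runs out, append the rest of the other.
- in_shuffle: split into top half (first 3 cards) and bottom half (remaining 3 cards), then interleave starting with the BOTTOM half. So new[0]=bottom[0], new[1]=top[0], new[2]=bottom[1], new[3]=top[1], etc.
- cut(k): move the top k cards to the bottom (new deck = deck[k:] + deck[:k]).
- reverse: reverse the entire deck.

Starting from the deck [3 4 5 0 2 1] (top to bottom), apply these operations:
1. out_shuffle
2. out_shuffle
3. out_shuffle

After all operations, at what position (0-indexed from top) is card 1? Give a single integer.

Answer: 5

Derivation:
After op 1 (out_shuffle): [3 0 4 2 5 1]
After op 2 (out_shuffle): [3 2 0 5 4 1]
After op 3 (out_shuffle): [3 5 2 4 0 1]
Card 1 is at position 5.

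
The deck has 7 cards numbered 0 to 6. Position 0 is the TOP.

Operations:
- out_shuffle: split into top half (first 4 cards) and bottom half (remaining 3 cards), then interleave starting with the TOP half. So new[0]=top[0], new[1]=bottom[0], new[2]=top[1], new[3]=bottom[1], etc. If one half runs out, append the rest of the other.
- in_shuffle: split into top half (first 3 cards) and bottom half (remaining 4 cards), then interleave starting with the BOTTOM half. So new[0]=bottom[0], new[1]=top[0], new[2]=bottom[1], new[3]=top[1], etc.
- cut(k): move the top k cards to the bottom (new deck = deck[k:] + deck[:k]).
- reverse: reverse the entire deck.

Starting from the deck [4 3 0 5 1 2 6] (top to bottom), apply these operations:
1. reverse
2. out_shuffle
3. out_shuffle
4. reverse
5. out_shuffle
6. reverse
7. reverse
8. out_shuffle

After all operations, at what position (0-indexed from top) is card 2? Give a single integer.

After op 1 (reverse): [6 2 1 5 0 3 4]
After op 2 (out_shuffle): [6 0 2 3 1 4 5]
After op 3 (out_shuffle): [6 1 0 4 2 5 3]
After op 4 (reverse): [3 5 2 4 0 1 6]
After op 5 (out_shuffle): [3 0 5 1 2 6 4]
After op 6 (reverse): [4 6 2 1 5 0 3]
After op 7 (reverse): [3 0 5 1 2 6 4]
After op 8 (out_shuffle): [3 2 0 6 5 4 1]
Card 2 is at position 1.

Answer: 1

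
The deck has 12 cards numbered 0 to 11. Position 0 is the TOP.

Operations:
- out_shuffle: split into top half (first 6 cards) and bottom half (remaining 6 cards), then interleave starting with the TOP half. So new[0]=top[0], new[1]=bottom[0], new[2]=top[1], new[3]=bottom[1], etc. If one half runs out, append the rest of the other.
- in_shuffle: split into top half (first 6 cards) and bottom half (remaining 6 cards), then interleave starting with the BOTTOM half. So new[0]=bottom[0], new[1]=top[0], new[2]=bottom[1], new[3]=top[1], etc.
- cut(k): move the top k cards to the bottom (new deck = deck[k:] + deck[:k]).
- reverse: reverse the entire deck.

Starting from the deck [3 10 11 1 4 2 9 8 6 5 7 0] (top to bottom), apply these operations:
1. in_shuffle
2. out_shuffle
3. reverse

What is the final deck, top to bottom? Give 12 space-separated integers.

After op 1 (in_shuffle): [9 3 8 10 6 11 5 1 7 4 0 2]
After op 2 (out_shuffle): [9 5 3 1 8 7 10 4 6 0 11 2]
After op 3 (reverse): [2 11 0 6 4 10 7 8 1 3 5 9]

Answer: 2 11 0 6 4 10 7 8 1 3 5 9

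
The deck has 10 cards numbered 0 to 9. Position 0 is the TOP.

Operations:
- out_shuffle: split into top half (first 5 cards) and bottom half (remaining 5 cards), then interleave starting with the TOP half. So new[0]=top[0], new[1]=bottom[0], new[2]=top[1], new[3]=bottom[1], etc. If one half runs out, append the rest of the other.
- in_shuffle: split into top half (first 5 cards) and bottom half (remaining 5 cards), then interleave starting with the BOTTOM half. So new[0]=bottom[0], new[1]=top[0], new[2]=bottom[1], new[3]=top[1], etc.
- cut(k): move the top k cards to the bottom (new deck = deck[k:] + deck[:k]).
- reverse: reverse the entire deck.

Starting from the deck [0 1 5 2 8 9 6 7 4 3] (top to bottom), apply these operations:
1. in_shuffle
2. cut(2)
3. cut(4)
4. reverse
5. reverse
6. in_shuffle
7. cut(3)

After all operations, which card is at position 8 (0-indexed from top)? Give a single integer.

After op 1 (in_shuffle): [9 0 6 1 7 5 4 2 3 8]
After op 2 (cut(2)): [6 1 7 5 4 2 3 8 9 0]
After op 3 (cut(4)): [4 2 3 8 9 0 6 1 7 5]
After op 4 (reverse): [5 7 1 6 0 9 8 3 2 4]
After op 5 (reverse): [4 2 3 8 9 0 6 1 7 5]
After op 6 (in_shuffle): [0 4 6 2 1 3 7 8 5 9]
After op 7 (cut(3)): [2 1 3 7 8 5 9 0 4 6]
Position 8: card 4.

Answer: 4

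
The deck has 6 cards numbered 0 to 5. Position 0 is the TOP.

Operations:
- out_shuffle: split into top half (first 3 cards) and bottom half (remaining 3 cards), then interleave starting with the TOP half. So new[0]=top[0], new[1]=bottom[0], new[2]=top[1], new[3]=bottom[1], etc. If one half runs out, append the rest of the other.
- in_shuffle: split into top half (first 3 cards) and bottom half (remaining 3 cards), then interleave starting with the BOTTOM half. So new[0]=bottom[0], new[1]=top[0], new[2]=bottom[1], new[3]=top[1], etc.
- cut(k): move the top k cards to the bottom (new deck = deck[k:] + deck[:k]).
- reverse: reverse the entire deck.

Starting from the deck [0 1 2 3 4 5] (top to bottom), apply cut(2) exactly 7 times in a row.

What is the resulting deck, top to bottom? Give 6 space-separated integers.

After op 1 (cut(2)): [2 3 4 5 0 1]
After op 2 (cut(2)): [4 5 0 1 2 3]
After op 3 (cut(2)): [0 1 2 3 4 5]
After op 4 (cut(2)): [2 3 4 5 0 1]
After op 5 (cut(2)): [4 5 0 1 2 3]
After op 6 (cut(2)): [0 1 2 3 4 5]
After op 7 (cut(2)): [2 3 4 5 0 1]

Answer: 2 3 4 5 0 1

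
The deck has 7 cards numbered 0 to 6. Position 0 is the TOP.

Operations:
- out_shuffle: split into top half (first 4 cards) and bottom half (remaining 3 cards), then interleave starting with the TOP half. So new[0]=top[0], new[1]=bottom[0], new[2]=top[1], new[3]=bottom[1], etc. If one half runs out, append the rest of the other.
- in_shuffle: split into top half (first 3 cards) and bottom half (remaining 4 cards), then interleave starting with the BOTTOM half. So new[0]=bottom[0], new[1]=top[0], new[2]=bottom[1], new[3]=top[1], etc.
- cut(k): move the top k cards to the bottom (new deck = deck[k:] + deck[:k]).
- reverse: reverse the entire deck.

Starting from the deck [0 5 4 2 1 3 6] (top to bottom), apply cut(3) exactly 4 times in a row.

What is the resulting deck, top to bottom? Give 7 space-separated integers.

After op 1 (cut(3)): [2 1 3 6 0 5 4]
After op 2 (cut(3)): [6 0 5 4 2 1 3]
After op 3 (cut(3)): [4 2 1 3 6 0 5]
After op 4 (cut(3)): [3 6 0 5 4 2 1]

Answer: 3 6 0 5 4 2 1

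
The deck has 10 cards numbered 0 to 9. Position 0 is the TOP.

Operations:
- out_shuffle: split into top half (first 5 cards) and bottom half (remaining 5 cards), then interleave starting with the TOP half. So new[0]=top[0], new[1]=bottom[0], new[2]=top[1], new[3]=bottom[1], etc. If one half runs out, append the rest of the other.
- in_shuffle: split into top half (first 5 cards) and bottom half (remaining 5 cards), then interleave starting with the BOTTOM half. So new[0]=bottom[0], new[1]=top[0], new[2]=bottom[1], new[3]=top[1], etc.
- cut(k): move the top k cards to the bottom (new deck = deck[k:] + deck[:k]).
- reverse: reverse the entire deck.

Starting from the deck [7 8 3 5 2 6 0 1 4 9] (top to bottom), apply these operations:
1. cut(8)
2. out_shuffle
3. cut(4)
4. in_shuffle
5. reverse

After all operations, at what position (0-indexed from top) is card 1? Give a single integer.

After op 1 (cut(8)): [4 9 7 8 3 5 2 6 0 1]
After op 2 (out_shuffle): [4 5 9 2 7 6 8 0 3 1]
After op 3 (cut(4)): [7 6 8 0 3 1 4 5 9 2]
After op 4 (in_shuffle): [1 7 4 6 5 8 9 0 2 3]
After op 5 (reverse): [3 2 0 9 8 5 6 4 7 1]
Card 1 is at position 9.

Answer: 9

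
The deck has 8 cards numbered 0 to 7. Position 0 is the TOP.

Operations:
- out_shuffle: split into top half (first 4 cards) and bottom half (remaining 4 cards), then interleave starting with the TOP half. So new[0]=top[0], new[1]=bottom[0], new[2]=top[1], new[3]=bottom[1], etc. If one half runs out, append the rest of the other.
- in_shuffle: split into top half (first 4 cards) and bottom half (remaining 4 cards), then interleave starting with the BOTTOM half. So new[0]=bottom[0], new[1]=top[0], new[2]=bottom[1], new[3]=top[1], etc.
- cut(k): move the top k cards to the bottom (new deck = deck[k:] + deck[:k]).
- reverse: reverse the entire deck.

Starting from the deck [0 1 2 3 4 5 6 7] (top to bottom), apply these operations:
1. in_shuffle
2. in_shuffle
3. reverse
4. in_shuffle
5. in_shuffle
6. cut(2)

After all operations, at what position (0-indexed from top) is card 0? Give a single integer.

Answer: 7

Derivation:
After op 1 (in_shuffle): [4 0 5 1 6 2 7 3]
After op 2 (in_shuffle): [6 4 2 0 7 5 3 1]
After op 3 (reverse): [1 3 5 7 0 2 4 6]
After op 4 (in_shuffle): [0 1 2 3 4 5 6 7]
After op 5 (in_shuffle): [4 0 5 1 6 2 7 3]
After op 6 (cut(2)): [5 1 6 2 7 3 4 0]
Card 0 is at position 7.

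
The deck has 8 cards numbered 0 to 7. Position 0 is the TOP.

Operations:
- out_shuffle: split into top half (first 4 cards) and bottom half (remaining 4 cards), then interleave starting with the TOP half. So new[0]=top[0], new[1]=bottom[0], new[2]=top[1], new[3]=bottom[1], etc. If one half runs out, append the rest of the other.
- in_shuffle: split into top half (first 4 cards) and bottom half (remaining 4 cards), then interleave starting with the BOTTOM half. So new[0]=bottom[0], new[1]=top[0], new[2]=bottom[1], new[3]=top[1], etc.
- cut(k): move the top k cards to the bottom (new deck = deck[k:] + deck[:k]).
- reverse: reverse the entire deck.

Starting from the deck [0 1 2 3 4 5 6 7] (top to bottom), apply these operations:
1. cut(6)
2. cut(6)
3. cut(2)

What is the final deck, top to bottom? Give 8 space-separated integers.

Answer: 6 7 0 1 2 3 4 5

Derivation:
After op 1 (cut(6)): [6 7 0 1 2 3 4 5]
After op 2 (cut(6)): [4 5 6 7 0 1 2 3]
After op 3 (cut(2)): [6 7 0 1 2 3 4 5]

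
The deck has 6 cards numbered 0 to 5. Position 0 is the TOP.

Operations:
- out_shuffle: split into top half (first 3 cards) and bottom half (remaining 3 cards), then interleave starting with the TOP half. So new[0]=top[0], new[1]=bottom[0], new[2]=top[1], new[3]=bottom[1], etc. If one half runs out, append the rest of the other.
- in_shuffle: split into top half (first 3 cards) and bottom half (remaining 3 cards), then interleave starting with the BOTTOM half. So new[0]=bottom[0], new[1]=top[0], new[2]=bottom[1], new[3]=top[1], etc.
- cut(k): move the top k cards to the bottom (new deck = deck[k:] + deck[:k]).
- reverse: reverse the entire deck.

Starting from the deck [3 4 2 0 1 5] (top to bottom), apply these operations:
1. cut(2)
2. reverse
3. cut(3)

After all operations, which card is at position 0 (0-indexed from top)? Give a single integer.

Answer: 1

Derivation:
After op 1 (cut(2)): [2 0 1 5 3 4]
After op 2 (reverse): [4 3 5 1 0 2]
After op 3 (cut(3)): [1 0 2 4 3 5]
Position 0: card 1.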